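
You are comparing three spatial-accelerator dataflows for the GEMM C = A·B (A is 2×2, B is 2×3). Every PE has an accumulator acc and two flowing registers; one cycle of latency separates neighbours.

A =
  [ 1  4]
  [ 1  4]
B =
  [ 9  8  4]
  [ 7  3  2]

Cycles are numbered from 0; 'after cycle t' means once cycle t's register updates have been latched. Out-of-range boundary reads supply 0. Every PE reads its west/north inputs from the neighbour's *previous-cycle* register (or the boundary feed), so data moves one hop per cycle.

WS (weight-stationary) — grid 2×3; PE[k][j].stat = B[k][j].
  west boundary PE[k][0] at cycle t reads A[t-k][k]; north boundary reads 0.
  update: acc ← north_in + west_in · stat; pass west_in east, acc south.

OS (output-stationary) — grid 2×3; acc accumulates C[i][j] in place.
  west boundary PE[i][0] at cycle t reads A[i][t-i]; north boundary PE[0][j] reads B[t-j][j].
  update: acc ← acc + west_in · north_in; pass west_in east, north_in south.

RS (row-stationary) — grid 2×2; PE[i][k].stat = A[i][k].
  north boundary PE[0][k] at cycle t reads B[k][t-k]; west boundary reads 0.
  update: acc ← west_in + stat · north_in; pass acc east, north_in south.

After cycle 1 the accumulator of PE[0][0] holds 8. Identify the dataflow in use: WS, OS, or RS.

dataflow = RS

Under WS (2×3), PE[0][0]:
  t=0 PE[0][0]: acc=9 h=1 v=9
  t=1 PE[0][0]: acc=9 h=1 v=9
Under OS (2×3), PE[0][0]:
  t=0 PE[0][0]: acc=9 h=1 v=9
  t=1 PE[0][0]: acc=37 h=4 v=7
Under RS (2×2), PE[0][0]:
  t=0 PE[0][0]: acc=9 h=9 v=9
  t=1 PE[0][0]: acc=8 h=8 v=8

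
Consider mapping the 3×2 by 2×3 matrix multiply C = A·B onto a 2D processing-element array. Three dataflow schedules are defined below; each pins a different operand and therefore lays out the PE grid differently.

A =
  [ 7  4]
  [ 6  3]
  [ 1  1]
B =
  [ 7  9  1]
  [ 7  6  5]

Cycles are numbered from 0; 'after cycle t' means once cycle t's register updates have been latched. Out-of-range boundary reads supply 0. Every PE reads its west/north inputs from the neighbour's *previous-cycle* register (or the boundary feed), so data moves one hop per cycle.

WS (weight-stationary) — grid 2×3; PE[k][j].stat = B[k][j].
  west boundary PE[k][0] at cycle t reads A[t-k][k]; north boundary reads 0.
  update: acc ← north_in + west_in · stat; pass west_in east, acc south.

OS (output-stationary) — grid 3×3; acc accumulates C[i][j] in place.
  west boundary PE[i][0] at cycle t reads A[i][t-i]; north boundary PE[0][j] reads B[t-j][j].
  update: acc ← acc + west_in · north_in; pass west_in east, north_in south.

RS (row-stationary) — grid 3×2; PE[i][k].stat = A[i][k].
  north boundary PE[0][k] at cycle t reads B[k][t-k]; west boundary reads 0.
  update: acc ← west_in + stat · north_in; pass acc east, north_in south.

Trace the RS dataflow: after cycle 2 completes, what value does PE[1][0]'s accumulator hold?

RS on a 3×2 grid — tracing PE[1][0] and its feeders:
  step 0 · PE0,0: acc=49; fwd→49 fwd↓7
  step 0 · PE1,0: acc=0; fwd→0 fwd↓0
  step 1 · PE0,0: acc=63; fwd→63 fwd↓9
  step 1 · PE1,0: acc=42; fwd→42 fwd↓7
  step 2 · PE0,0: acc=7; fwd→7 fwd↓1
  step 2 · PE1,0: acc=54; fwd→54 fwd↓9

PE[1][0].acc = 54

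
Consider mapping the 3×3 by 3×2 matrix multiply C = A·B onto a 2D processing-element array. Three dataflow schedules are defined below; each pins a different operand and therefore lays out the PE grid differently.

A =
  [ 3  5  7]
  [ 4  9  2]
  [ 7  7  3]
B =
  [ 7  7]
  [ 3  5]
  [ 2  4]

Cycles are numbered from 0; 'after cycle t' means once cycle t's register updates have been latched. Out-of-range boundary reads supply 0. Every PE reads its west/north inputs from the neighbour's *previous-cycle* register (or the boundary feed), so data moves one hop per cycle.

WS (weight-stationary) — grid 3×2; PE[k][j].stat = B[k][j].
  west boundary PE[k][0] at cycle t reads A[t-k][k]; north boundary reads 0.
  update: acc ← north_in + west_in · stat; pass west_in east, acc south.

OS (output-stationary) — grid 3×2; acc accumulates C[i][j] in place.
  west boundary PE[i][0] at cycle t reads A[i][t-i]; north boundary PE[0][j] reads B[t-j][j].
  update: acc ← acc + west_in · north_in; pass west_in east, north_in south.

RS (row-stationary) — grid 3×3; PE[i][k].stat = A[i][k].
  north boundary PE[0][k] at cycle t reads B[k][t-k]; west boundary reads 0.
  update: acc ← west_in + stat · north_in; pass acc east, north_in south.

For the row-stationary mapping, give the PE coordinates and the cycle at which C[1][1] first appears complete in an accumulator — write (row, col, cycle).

(row, col, cycle) = (1, 2, 4)

RS: C[1][1] accumulates in PE[1][2]:
  step 0 · PE1,2: acc=0; fwd→0 fwd↓0
  step 1 · PE1,2: acc=0; fwd→0 fwd↓0
  step 2 · PE1,2: acc=0; fwd→0 fwd↓0
  step 3 · PE1,2: acc=59; fwd→59 fwd↓2
  step 4 · PE1,2: acc=81; fwd→81 fwd↓4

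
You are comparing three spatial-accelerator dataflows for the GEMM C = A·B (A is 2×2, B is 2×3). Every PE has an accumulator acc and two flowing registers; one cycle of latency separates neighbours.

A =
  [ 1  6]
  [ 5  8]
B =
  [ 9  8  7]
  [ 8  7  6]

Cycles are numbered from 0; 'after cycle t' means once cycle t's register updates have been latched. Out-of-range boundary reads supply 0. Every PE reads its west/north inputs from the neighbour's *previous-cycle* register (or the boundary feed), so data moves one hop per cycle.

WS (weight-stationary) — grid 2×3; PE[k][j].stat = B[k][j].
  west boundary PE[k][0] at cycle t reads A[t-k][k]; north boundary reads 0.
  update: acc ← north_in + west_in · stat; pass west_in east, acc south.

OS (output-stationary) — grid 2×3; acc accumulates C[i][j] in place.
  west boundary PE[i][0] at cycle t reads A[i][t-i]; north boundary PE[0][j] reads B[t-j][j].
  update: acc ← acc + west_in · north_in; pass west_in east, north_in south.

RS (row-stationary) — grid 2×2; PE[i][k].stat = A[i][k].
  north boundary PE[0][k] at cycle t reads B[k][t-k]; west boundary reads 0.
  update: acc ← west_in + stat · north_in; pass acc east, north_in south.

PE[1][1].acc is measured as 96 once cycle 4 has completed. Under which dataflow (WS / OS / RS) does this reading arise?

— WS: 2×3; PE[1][1] trace:
  step 0 · PE1,1: acc=0; fwd→0 fwd↓0
  step 1 · PE1,1: acc=0; fwd→0 fwd↓0
  step 2 · PE1,1: acc=50; fwd→6 fwd↓50
  step 3 · PE1,1: acc=96; fwd→8 fwd↓96
  step 4 · PE1,1: acc=0; fwd→0 fwd↓0
— OS: 2×3; PE[1][1] trace:
  step 0 · PE1,1: acc=0; fwd→0 fwd↓0
  step 1 · PE1,1: acc=0; fwd→0 fwd↓0
  step 2 · PE1,1: acc=40; fwd→5 fwd↓8
  step 3 · PE1,1: acc=96; fwd→8 fwd↓7
  step 4 · PE1,1: acc=96; fwd→0 fwd↓0
— RS: 2×2; PE[1][1] trace:
  step 0 · PE1,1: acc=0; fwd→0 fwd↓0
  step 1 · PE1,1: acc=0; fwd→0 fwd↓0
  step 2 · PE1,1: acc=109; fwd→109 fwd↓8
  step 3 · PE1,1: acc=96; fwd→96 fwd↓7
  step 4 · PE1,1: acc=83; fwd→83 fwd↓6

dataflow = OS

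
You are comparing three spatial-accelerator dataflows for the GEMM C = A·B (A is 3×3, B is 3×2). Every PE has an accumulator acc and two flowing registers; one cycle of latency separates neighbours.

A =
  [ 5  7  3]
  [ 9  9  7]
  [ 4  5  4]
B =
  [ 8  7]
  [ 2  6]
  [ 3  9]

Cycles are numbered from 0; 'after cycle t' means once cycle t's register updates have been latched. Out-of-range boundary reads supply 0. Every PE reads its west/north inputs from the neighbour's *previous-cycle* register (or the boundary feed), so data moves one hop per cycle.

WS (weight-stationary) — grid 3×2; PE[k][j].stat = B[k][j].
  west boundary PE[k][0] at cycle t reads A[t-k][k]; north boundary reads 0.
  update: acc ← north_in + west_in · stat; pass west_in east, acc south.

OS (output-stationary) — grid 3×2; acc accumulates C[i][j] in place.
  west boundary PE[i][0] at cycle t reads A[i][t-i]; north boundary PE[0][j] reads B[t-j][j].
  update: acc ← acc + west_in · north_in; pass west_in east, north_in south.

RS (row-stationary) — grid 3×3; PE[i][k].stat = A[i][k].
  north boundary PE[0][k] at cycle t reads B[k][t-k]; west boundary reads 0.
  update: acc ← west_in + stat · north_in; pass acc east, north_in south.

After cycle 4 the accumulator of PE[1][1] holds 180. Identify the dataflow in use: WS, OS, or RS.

dataflow = OS

Under WS (3×2), PE[1][1]:
  cycle 0: PE[1][1] → acc 0, east 0, south 0
  cycle 1: PE[1][1] → acc 0, east 0, south 0
  cycle 2: PE[1][1] → acc 77, east 7, south 77
  cycle 3: PE[1][1] → acc 117, east 9, south 117
  cycle 4: PE[1][1] → acc 58, east 5, south 58
Under OS (3×2), PE[1][1]:
  cycle 0: PE[1][1] → acc 0, east 0, south 0
  cycle 1: PE[1][1] → acc 0, east 0, south 0
  cycle 2: PE[1][1] → acc 63, east 9, south 7
  cycle 3: PE[1][1] → acc 117, east 9, south 6
  cycle 4: PE[1][1] → acc 180, east 7, south 9
Under RS (3×3), PE[1][1]:
  cycle 0: PE[1][1] → acc 0, east 0, south 0
  cycle 1: PE[1][1] → acc 0, east 0, south 0
  cycle 2: PE[1][1] → acc 90, east 90, south 2
  cycle 3: PE[1][1] → acc 117, east 117, south 6
  cycle 4: PE[1][1] → acc 0, east 0, south 0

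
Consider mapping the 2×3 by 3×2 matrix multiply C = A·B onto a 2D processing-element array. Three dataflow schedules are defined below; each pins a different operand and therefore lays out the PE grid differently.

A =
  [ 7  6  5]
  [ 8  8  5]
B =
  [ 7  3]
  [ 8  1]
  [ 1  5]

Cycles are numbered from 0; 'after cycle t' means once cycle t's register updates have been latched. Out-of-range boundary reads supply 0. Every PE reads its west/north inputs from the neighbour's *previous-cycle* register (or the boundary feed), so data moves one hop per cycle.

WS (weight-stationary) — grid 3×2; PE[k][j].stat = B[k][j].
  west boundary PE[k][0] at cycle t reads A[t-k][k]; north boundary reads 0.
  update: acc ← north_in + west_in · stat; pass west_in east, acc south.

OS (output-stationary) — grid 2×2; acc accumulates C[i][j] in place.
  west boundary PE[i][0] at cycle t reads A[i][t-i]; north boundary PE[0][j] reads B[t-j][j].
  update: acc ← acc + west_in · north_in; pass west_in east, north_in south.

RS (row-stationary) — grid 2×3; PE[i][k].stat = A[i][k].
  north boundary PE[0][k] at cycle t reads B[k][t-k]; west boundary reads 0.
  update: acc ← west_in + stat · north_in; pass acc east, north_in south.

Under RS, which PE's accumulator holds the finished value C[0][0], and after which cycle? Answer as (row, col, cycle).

RS — PE[0][2] is where C[0][0] collects:
  t=0 PE[0][2]: acc=0 h=0 v=0
  t=1 PE[0][2]: acc=0 h=0 v=0
  t=2 PE[0][2]: acc=102 h=102 v=1

(row, col, cycle) = (0, 2, 2)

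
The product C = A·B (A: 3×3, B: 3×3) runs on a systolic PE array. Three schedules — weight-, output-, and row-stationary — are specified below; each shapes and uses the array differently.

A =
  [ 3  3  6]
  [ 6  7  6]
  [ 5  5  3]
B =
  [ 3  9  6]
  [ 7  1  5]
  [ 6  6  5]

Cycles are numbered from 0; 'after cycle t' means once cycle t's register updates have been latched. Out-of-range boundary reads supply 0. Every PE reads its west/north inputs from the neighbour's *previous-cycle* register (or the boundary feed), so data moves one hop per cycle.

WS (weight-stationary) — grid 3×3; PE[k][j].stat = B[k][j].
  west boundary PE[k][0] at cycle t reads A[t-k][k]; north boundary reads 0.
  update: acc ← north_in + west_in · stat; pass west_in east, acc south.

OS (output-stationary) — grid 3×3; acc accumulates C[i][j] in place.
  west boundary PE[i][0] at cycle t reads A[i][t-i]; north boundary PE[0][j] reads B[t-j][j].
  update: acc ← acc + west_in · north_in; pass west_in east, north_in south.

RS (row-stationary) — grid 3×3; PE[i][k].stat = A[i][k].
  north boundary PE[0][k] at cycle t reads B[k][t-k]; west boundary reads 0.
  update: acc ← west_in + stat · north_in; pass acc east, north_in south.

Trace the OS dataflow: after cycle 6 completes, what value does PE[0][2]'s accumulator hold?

Tracing OS — 3×3 array, target PE[0][2]:
  0: (0,1).acc=0  regs=<0,0>
  0: (0,2).acc=0  regs=<0,0>
  1: (0,1).acc=27  regs=<3,9>
  1: (0,2).acc=0  regs=<0,0>
  2: (0,1).acc=30  regs=<3,1>
  2: (0,2).acc=18  regs=<3,6>
  3: (0,1).acc=66  regs=<6,6>
  3: (0,2).acc=33  regs=<3,5>
  4: (0,1).acc=66  regs=<0,0>
  4: (0,2).acc=63  regs=<6,5>
  5: (0,1).acc=66  regs=<0,0>
  5: (0,2).acc=63  regs=<0,0>
  6: (0,1).acc=66  regs=<0,0>
  6: (0,2).acc=63  regs=<0,0>

PE[0][2].acc = 63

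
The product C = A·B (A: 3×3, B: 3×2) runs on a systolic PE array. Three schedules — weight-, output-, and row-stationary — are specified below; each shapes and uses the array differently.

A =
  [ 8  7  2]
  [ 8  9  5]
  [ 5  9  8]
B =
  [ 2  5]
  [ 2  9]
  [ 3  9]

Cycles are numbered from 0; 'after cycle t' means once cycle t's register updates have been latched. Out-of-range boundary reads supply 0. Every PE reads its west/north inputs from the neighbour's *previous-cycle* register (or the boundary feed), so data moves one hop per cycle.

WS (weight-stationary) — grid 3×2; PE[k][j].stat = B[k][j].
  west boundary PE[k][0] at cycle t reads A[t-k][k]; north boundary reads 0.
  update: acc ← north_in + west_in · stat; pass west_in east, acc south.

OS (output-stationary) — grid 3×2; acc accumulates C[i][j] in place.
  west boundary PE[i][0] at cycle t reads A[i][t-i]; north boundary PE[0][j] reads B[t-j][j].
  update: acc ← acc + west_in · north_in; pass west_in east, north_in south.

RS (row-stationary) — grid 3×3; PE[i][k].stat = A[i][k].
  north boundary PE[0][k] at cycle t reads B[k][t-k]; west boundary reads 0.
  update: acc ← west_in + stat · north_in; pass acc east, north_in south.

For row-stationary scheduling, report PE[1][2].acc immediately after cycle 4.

Tracing RS — 3×3 array, target PE[1][2]:
  0: (0,2).acc=0  regs=<0,0>
  0: (1,1).acc=0  regs=<0,0>
  0: (1,2).acc=0  regs=<0,0>
  1: (0,2).acc=0  regs=<0,0>
  1: (1,1).acc=0  regs=<0,0>
  1: (1,2).acc=0  regs=<0,0>
  2: (0,2).acc=36  regs=<36,3>
  2: (1,1).acc=34  regs=<34,2>
  2: (1,2).acc=0  regs=<0,0>
  3: (0,2).acc=121  regs=<121,9>
  3: (1,1).acc=121  regs=<121,9>
  3: (1,2).acc=49  regs=<49,3>
  4: (0,2).acc=0  regs=<0,0>
  4: (1,1).acc=0  regs=<0,0>
  4: (1,2).acc=166  regs=<166,9>

PE[1][2].acc = 166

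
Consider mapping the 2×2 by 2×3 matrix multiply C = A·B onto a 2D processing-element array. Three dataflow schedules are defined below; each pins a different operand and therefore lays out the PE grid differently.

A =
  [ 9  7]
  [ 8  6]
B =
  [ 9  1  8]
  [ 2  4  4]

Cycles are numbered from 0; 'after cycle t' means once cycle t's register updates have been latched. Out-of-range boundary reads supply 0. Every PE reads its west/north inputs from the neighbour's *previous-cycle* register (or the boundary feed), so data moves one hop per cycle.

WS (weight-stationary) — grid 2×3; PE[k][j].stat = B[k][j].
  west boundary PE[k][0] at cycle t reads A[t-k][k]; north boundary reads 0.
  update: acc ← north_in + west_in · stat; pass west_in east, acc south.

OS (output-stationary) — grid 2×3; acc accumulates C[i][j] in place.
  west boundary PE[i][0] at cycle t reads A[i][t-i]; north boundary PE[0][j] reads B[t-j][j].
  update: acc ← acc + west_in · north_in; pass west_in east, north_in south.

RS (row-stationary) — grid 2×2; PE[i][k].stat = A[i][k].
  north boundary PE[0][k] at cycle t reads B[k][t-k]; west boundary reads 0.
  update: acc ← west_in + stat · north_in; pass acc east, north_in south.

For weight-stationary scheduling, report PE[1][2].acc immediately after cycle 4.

WS on a 2×3 grid — tracing PE[1][2] and its feeders:
  [0] (0,2) acc=0 (h:0 v:0)
  [0] (1,1) acc=0 (h:0 v:0)
  [0] (1,2) acc=0 (h:0 v:0)
  [1] (0,2) acc=0 (h:0 v:0)
  [1] (1,1) acc=0 (h:0 v:0)
  [1] (1,2) acc=0 (h:0 v:0)
  [2] (0,2) acc=72 (h:9 v:72)
  [2] (1,1) acc=37 (h:7 v:37)
  [2] (1,2) acc=0 (h:0 v:0)
  [3] (0,2) acc=64 (h:8 v:64)
  [3] (1,1) acc=32 (h:6 v:32)
  [3] (1,2) acc=100 (h:7 v:100)
  [4] (0,2) acc=0 (h:0 v:0)
  [4] (1,1) acc=0 (h:0 v:0)
  [4] (1,2) acc=88 (h:6 v:88)

PE[1][2].acc = 88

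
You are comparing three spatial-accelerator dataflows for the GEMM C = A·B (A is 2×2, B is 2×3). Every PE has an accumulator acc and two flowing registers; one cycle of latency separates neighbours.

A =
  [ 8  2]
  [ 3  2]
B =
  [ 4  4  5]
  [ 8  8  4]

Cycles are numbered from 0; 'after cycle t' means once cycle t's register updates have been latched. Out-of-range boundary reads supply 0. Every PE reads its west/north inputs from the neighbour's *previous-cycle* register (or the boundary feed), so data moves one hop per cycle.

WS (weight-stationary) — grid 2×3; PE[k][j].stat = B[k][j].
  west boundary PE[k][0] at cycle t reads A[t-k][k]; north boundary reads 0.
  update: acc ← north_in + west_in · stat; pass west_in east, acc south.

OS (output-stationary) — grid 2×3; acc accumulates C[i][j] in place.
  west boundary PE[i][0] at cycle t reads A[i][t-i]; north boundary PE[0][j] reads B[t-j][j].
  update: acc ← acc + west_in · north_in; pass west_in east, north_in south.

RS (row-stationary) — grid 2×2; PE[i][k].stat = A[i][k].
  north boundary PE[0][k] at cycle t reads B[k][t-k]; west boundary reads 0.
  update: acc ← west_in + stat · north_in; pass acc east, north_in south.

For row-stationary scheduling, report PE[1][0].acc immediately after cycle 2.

RS (2×2). Following PE[1][0] plus its west/north inputs:
  c0 r0c0: 32 / 32 / 4
  c0 r1c0: 0 / 0 / 0
  c1 r0c0: 32 / 32 / 4
  c1 r1c0: 12 / 12 / 4
  c2 r0c0: 40 / 40 / 5
  c2 r1c0: 12 / 12 / 4

PE[1][0].acc = 12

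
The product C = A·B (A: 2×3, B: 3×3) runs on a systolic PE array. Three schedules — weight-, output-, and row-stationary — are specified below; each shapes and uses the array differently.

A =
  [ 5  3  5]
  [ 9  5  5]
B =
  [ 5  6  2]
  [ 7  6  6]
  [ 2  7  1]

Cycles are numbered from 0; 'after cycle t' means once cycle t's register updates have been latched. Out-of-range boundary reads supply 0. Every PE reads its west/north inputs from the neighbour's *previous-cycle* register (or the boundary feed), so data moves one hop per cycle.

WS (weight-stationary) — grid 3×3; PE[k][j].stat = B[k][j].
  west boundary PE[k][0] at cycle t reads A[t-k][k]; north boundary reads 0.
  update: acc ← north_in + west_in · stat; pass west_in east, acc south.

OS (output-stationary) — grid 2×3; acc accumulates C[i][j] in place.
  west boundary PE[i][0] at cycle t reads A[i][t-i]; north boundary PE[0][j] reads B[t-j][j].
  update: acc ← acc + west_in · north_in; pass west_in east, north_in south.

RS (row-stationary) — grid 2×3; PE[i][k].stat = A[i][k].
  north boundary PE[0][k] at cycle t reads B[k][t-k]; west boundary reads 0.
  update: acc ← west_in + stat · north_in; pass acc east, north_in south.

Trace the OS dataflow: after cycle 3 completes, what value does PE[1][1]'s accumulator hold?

OS on a 2×3 grid — tracing PE[1][1] and its feeders:
  0: (0,1).acc=0  regs=<0,0>
  0: (1,0).acc=0  regs=<0,0>
  0: (1,1).acc=0  regs=<0,0>
  1: (0,1).acc=30  regs=<5,6>
  1: (1,0).acc=45  regs=<9,5>
  1: (1,1).acc=0  regs=<0,0>
  2: (0,1).acc=48  regs=<3,6>
  2: (1,0).acc=80  regs=<5,7>
  2: (1,1).acc=54  regs=<9,6>
  3: (0,1).acc=83  regs=<5,7>
  3: (1,0).acc=90  regs=<5,2>
  3: (1,1).acc=84  regs=<5,6>

PE[1][1].acc = 84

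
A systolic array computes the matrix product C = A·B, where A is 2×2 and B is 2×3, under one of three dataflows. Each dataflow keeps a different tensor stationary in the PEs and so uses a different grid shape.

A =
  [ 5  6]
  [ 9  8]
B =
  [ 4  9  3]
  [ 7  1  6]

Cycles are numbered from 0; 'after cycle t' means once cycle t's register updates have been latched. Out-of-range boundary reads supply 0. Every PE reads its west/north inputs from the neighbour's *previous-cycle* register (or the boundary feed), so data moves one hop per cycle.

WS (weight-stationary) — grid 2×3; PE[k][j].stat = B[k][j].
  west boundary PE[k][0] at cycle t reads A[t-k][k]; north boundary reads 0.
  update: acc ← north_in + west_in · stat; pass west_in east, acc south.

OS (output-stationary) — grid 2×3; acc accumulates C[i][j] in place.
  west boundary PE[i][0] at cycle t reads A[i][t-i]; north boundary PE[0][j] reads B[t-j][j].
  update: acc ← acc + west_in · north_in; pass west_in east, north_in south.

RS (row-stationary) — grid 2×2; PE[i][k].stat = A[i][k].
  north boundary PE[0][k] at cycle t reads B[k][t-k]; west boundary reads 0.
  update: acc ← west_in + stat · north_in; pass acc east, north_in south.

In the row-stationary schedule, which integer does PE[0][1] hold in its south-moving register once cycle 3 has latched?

register = 6

RS on a 2×2 grid — tracing PE[0][1] and its feeders:
  cycle 0: PE[0][0] → acc 20, east 20, south 4
  cycle 0: PE[0][1] → acc 0, east 0, south 0
  cycle 1: PE[0][0] → acc 45, east 45, south 9
  cycle 1: PE[0][1] → acc 62, east 62, south 7
  cycle 2: PE[0][0] → acc 15, east 15, south 3
  cycle 2: PE[0][1] → acc 51, east 51, south 1
  cycle 3: PE[0][0] → acc 0, east 0, south 0
  cycle 3: PE[0][1] → acc 51, east 51, south 6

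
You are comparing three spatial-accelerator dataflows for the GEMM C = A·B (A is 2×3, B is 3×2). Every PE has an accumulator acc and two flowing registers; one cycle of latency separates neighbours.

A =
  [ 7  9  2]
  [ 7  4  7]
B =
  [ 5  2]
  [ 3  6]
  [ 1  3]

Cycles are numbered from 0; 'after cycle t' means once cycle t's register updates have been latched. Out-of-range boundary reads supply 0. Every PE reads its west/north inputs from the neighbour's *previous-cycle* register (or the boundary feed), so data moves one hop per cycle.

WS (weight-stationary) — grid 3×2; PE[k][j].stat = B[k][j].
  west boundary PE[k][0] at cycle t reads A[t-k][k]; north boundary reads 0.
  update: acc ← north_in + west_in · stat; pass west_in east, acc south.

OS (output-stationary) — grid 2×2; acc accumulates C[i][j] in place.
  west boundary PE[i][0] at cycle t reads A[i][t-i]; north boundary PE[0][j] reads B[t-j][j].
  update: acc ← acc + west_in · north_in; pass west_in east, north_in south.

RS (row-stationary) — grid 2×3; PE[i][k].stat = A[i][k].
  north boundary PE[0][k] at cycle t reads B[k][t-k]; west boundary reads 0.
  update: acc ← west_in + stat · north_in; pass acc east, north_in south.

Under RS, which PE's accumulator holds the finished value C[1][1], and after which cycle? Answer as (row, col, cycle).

RS: C[1][1] accumulates in PE[1][2]:
  @0  [1,2]  acc 0  |  →0  ↓0
  @1  [1,2]  acc 0  |  →0  ↓0
  @2  [1,2]  acc 0  |  →0  ↓0
  @3  [1,2]  acc 54  |  →54  ↓1
  @4  [1,2]  acc 59  |  →59  ↓3

(row, col, cycle) = (1, 2, 4)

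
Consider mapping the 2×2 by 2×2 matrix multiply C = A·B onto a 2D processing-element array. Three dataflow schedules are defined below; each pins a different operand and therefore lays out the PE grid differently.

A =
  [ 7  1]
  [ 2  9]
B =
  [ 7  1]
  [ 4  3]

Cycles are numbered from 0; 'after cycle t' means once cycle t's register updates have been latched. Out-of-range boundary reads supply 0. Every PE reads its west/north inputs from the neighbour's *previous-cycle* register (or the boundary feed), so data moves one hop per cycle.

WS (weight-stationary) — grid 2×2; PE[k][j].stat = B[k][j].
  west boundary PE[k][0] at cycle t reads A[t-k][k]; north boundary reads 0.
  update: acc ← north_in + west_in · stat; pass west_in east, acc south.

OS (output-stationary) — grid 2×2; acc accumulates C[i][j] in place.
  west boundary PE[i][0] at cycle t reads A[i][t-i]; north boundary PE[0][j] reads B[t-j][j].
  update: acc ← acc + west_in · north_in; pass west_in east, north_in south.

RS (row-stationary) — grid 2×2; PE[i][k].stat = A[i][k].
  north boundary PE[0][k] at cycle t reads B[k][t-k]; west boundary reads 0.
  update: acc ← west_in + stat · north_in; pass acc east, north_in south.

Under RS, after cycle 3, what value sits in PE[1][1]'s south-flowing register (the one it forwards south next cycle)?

RS 2×2: PE[1][1] cycle-by-cycle (with neighbour feeds):
  t=0 PE[0][1]: acc=0 h=0 v=0
  t=0 PE[1][0]: acc=0 h=0 v=0
  t=0 PE[1][1]: acc=0 h=0 v=0
  t=1 PE[0][1]: acc=53 h=53 v=4
  t=1 PE[1][0]: acc=14 h=14 v=7
  t=1 PE[1][1]: acc=0 h=0 v=0
  t=2 PE[0][1]: acc=10 h=10 v=3
  t=2 PE[1][0]: acc=2 h=2 v=1
  t=2 PE[1][1]: acc=50 h=50 v=4
  t=3 PE[0][1]: acc=0 h=0 v=0
  t=3 PE[1][0]: acc=0 h=0 v=0
  t=3 PE[1][1]: acc=29 h=29 v=3

register = 3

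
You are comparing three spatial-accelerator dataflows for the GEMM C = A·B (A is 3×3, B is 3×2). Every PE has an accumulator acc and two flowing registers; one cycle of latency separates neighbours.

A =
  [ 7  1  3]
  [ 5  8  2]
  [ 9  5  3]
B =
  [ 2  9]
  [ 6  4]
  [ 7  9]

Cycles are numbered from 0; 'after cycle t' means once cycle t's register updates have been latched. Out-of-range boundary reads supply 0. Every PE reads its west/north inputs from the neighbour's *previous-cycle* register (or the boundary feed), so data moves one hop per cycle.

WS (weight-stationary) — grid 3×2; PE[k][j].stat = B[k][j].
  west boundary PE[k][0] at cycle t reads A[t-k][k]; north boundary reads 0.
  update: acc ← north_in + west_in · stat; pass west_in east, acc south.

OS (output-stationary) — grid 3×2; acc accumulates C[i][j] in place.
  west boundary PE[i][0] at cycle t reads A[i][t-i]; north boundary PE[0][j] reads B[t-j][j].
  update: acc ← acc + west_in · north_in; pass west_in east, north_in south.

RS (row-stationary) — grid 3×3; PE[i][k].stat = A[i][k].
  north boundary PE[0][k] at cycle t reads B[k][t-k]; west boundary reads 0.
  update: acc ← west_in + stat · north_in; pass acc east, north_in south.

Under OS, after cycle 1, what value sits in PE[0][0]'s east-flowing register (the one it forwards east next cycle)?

register = 1

OS on a 3×2 grid — tracing PE[0][0] and its feeders:
  @0  [0,0]  acc 14  |  →7  ↓2
  @1  [0,0]  acc 20  |  →1  ↓6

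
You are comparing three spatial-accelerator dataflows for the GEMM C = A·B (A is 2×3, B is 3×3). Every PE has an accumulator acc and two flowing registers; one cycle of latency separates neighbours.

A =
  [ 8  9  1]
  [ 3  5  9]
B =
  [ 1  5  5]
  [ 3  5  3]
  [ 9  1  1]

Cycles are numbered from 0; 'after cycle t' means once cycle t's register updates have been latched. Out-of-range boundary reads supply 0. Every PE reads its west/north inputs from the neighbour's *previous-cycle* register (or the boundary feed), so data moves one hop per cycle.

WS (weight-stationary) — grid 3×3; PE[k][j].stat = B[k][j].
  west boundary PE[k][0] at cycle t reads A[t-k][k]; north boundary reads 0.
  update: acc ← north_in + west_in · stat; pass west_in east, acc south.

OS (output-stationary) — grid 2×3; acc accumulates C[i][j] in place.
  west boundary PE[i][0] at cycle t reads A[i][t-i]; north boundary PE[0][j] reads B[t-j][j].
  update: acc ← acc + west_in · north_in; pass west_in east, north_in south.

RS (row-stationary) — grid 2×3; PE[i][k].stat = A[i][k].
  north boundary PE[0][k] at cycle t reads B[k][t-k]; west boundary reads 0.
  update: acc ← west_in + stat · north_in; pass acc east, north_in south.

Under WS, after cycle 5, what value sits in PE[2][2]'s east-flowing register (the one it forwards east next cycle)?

WS on a 3×3 grid — tracing PE[2][2] and its feeders:
  @0  [1,2]  acc 0  |  →0  ↓0
  @0  [2,1]  acc 0  |  →0  ↓0
  @0  [2,2]  acc 0  |  →0  ↓0
  @1  [1,2]  acc 0  |  →0  ↓0
  @1  [2,1]  acc 0  |  →0  ↓0
  @1  [2,2]  acc 0  |  →0  ↓0
  @2  [1,2]  acc 0  |  →0  ↓0
  @2  [2,1]  acc 0  |  →0  ↓0
  @2  [2,2]  acc 0  |  →0  ↓0
  @3  [1,2]  acc 67  |  →9  ↓67
  @3  [2,1]  acc 86  |  →1  ↓86
  @3  [2,2]  acc 0  |  →0  ↓0
  @4  [1,2]  acc 30  |  →5  ↓30
  @4  [2,1]  acc 49  |  →9  ↓49
  @4  [2,2]  acc 68  |  →1  ↓68
  @5  [1,2]  acc 0  |  →0  ↓0
  @5  [2,1]  acc 0  |  →0  ↓0
  @5  [2,2]  acc 39  |  →9  ↓39

register = 9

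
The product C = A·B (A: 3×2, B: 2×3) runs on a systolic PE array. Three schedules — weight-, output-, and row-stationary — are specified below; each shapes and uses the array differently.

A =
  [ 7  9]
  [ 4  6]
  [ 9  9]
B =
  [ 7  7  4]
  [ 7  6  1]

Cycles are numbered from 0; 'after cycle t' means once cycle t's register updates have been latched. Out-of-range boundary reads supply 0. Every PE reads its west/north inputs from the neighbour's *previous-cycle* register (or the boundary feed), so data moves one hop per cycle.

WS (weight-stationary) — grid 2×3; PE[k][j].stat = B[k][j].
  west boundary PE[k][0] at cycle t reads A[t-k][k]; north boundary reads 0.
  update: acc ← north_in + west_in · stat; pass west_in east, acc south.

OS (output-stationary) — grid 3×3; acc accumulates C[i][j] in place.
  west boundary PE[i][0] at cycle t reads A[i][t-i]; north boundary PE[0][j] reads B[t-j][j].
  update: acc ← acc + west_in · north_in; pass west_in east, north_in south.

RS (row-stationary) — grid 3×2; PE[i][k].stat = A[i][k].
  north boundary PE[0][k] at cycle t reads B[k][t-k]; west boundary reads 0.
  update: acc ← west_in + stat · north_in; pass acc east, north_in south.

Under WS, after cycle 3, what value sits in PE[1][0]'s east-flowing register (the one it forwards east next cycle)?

register = 9

WS 2×3: PE[1][0] cycle-by-cycle (with neighbour feeds):
  [0] (0,0) acc=49 (h:7 v:49)
  [0] (1,0) acc=0 (h:0 v:0)
  [1] (0,0) acc=28 (h:4 v:28)
  [1] (1,0) acc=112 (h:9 v:112)
  [2] (0,0) acc=63 (h:9 v:63)
  [2] (1,0) acc=70 (h:6 v:70)
  [3] (0,0) acc=0 (h:0 v:0)
  [3] (1,0) acc=126 (h:9 v:126)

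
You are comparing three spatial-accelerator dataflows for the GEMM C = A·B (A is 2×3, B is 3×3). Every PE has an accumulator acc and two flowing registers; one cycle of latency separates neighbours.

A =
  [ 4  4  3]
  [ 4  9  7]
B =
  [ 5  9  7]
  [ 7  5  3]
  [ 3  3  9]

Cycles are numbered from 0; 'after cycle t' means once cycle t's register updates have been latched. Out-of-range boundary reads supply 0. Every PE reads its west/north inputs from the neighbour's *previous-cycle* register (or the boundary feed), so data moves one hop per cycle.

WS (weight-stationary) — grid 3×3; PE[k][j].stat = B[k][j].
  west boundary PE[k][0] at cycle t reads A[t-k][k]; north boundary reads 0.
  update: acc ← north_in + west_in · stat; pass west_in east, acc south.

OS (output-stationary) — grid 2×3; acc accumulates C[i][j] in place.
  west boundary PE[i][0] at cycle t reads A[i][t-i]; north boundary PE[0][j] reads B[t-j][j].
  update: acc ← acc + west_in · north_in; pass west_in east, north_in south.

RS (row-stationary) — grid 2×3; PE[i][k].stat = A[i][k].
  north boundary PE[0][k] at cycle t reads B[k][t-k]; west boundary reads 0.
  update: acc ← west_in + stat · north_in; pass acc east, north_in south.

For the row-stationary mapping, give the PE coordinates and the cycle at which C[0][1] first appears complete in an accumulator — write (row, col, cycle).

(row, col, cycle) = (0, 2, 3)

Under RS, C[0][1] lands at PE[0][2]:
  @0  [0,2]  acc 0  |  →0  ↓0
  @1  [0,2]  acc 0  |  →0  ↓0
  @2  [0,2]  acc 57  |  →57  ↓3
  @3  [0,2]  acc 65  |  →65  ↓3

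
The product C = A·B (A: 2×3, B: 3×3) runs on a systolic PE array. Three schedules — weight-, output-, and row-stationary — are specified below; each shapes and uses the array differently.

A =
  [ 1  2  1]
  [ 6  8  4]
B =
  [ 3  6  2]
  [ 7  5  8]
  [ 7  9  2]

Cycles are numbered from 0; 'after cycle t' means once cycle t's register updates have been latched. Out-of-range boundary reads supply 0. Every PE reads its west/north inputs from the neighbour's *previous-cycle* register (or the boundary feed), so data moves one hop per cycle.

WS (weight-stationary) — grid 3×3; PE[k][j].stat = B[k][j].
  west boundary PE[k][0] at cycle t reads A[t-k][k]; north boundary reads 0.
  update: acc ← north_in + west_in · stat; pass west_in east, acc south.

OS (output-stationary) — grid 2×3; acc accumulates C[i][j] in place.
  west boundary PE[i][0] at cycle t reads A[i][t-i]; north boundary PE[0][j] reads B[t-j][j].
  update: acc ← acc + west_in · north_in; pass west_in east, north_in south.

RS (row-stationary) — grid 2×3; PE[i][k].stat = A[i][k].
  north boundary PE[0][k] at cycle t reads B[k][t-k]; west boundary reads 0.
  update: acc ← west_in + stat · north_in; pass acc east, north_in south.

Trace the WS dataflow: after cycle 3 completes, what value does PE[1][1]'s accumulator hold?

WS on a 3×3 grid — tracing PE[1][1] and its feeders:
  t=0 PE[0][1]: acc=0 h=0 v=0
  t=0 PE[1][0]: acc=0 h=0 v=0
  t=0 PE[1][1]: acc=0 h=0 v=0
  t=1 PE[0][1]: acc=6 h=1 v=6
  t=1 PE[1][0]: acc=17 h=2 v=17
  t=1 PE[1][1]: acc=0 h=0 v=0
  t=2 PE[0][1]: acc=36 h=6 v=36
  t=2 PE[1][0]: acc=74 h=8 v=74
  t=2 PE[1][1]: acc=16 h=2 v=16
  t=3 PE[0][1]: acc=0 h=0 v=0
  t=3 PE[1][0]: acc=0 h=0 v=0
  t=3 PE[1][1]: acc=76 h=8 v=76

PE[1][1].acc = 76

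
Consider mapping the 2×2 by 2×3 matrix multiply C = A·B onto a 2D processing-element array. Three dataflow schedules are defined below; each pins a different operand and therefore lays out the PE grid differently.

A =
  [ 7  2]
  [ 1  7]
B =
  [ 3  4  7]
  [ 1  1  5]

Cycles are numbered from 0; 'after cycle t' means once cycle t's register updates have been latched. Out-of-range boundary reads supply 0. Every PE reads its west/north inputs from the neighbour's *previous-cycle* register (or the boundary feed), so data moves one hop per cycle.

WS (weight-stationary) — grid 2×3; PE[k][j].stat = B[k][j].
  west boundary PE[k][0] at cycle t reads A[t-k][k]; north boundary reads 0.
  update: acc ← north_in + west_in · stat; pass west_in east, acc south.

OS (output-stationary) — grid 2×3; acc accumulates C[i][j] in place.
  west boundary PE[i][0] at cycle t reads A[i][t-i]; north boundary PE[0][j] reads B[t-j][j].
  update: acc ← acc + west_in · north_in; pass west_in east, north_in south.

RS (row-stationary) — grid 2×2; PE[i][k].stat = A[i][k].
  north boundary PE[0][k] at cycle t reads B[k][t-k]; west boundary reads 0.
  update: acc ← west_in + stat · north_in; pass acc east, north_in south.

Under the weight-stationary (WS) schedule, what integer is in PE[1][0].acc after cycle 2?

PE[1][0].acc = 10

WS on a 2×3 grid — tracing PE[1][0] and its feeders:
  @0  [0,0]  acc 21  |  →7  ↓21
  @0  [1,0]  acc 0  |  →0  ↓0
  @1  [0,0]  acc 3  |  →1  ↓3
  @1  [1,0]  acc 23  |  →2  ↓23
  @2  [0,0]  acc 0  |  →0  ↓0
  @2  [1,0]  acc 10  |  →7  ↓10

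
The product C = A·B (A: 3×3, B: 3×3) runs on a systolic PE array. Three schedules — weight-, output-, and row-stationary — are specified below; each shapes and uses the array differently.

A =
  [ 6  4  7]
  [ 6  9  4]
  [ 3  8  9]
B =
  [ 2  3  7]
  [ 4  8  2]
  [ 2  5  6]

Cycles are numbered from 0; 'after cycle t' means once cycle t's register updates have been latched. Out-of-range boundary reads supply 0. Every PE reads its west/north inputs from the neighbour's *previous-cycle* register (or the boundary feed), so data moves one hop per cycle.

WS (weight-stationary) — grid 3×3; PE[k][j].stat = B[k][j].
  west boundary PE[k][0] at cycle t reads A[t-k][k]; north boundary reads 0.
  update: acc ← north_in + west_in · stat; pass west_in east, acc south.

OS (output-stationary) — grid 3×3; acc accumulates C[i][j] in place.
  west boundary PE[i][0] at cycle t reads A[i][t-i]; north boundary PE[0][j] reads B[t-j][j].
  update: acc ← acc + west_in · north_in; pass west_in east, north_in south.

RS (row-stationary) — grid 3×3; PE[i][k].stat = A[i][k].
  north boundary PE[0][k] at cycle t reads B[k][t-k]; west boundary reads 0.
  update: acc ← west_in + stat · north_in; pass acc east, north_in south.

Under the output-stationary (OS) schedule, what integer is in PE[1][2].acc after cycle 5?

OS 3×3: PE[1][2] cycle-by-cycle (with neighbour feeds):
  step 0 · PE0,2: acc=0; fwd→0 fwd↓0
  step 0 · PE1,1: acc=0; fwd→0 fwd↓0
  step 0 · PE1,2: acc=0; fwd→0 fwd↓0
  step 1 · PE0,2: acc=0; fwd→0 fwd↓0
  step 1 · PE1,1: acc=0; fwd→0 fwd↓0
  step 1 · PE1,2: acc=0; fwd→0 fwd↓0
  step 2 · PE0,2: acc=42; fwd→6 fwd↓7
  step 2 · PE1,1: acc=18; fwd→6 fwd↓3
  step 2 · PE1,2: acc=0; fwd→0 fwd↓0
  step 3 · PE0,2: acc=50; fwd→4 fwd↓2
  step 3 · PE1,1: acc=90; fwd→9 fwd↓8
  step 3 · PE1,2: acc=42; fwd→6 fwd↓7
  step 4 · PE0,2: acc=92; fwd→7 fwd↓6
  step 4 · PE1,1: acc=110; fwd→4 fwd↓5
  step 4 · PE1,2: acc=60; fwd→9 fwd↓2
  step 5 · PE0,2: acc=92; fwd→0 fwd↓0
  step 5 · PE1,1: acc=110; fwd→0 fwd↓0
  step 5 · PE1,2: acc=84; fwd→4 fwd↓6

PE[1][2].acc = 84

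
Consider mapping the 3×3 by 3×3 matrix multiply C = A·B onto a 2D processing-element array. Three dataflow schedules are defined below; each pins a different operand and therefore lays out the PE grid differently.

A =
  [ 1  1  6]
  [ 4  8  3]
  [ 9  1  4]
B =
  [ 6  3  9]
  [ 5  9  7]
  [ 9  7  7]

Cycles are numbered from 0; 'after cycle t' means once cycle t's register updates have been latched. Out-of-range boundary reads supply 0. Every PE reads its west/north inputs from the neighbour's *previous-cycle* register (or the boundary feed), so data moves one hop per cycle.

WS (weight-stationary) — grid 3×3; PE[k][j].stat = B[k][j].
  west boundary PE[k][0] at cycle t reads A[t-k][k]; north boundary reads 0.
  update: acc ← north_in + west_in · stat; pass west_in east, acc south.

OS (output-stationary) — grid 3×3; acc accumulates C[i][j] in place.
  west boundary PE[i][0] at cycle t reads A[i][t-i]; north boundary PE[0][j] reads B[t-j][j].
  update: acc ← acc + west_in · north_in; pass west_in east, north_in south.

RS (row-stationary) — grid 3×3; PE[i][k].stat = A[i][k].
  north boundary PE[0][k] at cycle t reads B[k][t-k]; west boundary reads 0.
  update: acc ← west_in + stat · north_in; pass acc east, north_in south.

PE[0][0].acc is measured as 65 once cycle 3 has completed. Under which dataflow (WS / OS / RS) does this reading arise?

Under WS (3×3), PE[0][0]:
  step 0 · PE0,0: acc=6; fwd→1 fwd↓6
  step 1 · PE0,0: acc=24; fwd→4 fwd↓24
  step 2 · PE0,0: acc=54; fwd→9 fwd↓54
  step 3 · PE0,0: acc=0; fwd→0 fwd↓0
Under OS (3×3), PE[0][0]:
  step 0 · PE0,0: acc=6; fwd→1 fwd↓6
  step 1 · PE0,0: acc=11; fwd→1 fwd↓5
  step 2 · PE0,0: acc=65; fwd→6 fwd↓9
  step 3 · PE0,0: acc=65; fwd→0 fwd↓0
Under RS (3×3), PE[0][0]:
  step 0 · PE0,0: acc=6; fwd→6 fwd↓6
  step 1 · PE0,0: acc=3; fwd→3 fwd↓3
  step 2 · PE0,0: acc=9; fwd→9 fwd↓9
  step 3 · PE0,0: acc=0; fwd→0 fwd↓0

dataflow = OS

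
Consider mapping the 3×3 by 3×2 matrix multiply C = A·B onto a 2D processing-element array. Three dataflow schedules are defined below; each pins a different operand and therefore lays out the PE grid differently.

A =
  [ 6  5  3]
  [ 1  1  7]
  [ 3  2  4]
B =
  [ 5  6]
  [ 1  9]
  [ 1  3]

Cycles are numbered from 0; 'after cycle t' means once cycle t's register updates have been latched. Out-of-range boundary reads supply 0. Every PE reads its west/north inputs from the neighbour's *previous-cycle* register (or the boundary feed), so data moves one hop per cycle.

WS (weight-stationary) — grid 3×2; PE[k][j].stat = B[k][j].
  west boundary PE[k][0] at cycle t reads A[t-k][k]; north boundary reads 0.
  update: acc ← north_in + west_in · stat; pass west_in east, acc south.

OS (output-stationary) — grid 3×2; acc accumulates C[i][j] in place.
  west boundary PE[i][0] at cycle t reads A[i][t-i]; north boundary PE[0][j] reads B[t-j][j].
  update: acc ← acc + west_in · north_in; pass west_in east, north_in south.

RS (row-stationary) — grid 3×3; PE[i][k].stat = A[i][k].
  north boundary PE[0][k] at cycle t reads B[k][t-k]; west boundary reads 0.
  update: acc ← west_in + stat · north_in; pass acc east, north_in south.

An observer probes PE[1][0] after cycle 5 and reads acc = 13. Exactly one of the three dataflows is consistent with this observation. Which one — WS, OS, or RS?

WS [3×2] PE[1][0] across cycles:
  @0  [1,0]  acc 0  |  →0  ↓0
  @1  [1,0]  acc 35  |  →5  ↓35
  @2  [1,0]  acc 6  |  →1  ↓6
  @3  [1,0]  acc 17  |  →2  ↓17
  @4  [1,0]  acc 0  |  →0  ↓0
  @5  [1,0]  acc 0  |  →0  ↓0
OS [3×2] PE[1][0] across cycles:
  @0  [1,0]  acc 0  |  →0  ↓0
  @1  [1,0]  acc 5  |  →1  ↓5
  @2  [1,0]  acc 6  |  →1  ↓1
  @3  [1,0]  acc 13  |  →7  ↓1
  @4  [1,0]  acc 13  |  →0  ↓0
  @5  [1,0]  acc 13  |  →0  ↓0
RS [3×3] PE[1][0] across cycles:
  @0  [1,0]  acc 0  |  →0  ↓0
  @1  [1,0]  acc 5  |  →5  ↓5
  @2  [1,0]  acc 6  |  →6  ↓6
  @3  [1,0]  acc 0  |  →0  ↓0
  @4  [1,0]  acc 0  |  →0  ↓0
  @5  [1,0]  acc 0  |  →0  ↓0

dataflow = OS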